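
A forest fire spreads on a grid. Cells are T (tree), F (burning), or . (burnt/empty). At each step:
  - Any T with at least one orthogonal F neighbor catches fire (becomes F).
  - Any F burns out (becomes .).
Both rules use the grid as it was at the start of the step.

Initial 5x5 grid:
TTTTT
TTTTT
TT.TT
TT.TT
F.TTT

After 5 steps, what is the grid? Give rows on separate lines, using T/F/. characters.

Step 1: 1 trees catch fire, 1 burn out
  TTTTT
  TTTTT
  TT.TT
  FT.TT
  ..TTT
Step 2: 2 trees catch fire, 1 burn out
  TTTTT
  TTTTT
  FT.TT
  .F.TT
  ..TTT
Step 3: 2 trees catch fire, 2 burn out
  TTTTT
  FTTTT
  .F.TT
  ...TT
  ..TTT
Step 4: 2 trees catch fire, 2 burn out
  FTTTT
  .FTTT
  ...TT
  ...TT
  ..TTT
Step 5: 2 trees catch fire, 2 burn out
  .FTTT
  ..FTT
  ...TT
  ...TT
  ..TTT

.FTTT
..FTT
...TT
...TT
..TTT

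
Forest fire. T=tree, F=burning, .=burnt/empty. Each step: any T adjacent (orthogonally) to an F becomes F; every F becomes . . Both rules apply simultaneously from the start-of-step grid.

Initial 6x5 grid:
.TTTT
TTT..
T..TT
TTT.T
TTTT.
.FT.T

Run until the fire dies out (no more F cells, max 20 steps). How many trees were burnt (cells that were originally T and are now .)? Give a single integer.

Answer: 16

Derivation:
Step 1: +2 fires, +1 burnt (F count now 2)
Step 2: +3 fires, +2 burnt (F count now 3)
Step 3: +3 fires, +3 burnt (F count now 3)
Step 4: +1 fires, +3 burnt (F count now 1)
Step 5: +1 fires, +1 burnt (F count now 1)
Step 6: +1 fires, +1 burnt (F count now 1)
Step 7: +2 fires, +1 burnt (F count now 2)
Step 8: +1 fires, +2 burnt (F count now 1)
Step 9: +1 fires, +1 burnt (F count now 1)
Step 10: +1 fires, +1 burnt (F count now 1)
Step 11: +0 fires, +1 burnt (F count now 0)
Fire out after step 11
Initially T: 20, now '.': 26
Total burnt (originally-T cells now '.'): 16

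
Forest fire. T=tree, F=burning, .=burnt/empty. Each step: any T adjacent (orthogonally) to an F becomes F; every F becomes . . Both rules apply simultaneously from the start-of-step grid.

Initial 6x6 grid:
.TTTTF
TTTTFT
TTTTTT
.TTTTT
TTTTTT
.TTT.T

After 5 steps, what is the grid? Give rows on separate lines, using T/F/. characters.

Step 1: 4 trees catch fire, 2 burn out
  .TTTF.
  TTTF.F
  TTTTFT
  .TTTTT
  TTTTTT
  .TTT.T
Step 2: 5 trees catch fire, 4 burn out
  .TTF..
  TTF...
  TTTF.F
  .TTTFT
  TTTTTT
  .TTT.T
Step 3: 6 trees catch fire, 5 burn out
  .TF...
  TF....
  TTF...
  .TTF.F
  TTTTFT
  .TTT.T
Step 4: 6 trees catch fire, 6 burn out
  .F....
  F.....
  TF....
  .TF...
  TTTF.F
  .TTT.T
Step 5: 5 trees catch fire, 6 burn out
  ......
  ......
  F.....
  .F....
  TTF...
  .TTF.F

......
......
F.....
.F....
TTF...
.TTF.F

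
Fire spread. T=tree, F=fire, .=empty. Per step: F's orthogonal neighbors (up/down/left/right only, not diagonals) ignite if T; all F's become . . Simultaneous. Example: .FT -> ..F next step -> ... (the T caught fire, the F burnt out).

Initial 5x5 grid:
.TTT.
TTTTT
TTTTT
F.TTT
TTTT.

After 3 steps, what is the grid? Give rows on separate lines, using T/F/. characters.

Step 1: 2 trees catch fire, 1 burn out
  .TTT.
  TTTTT
  FTTTT
  ..TTT
  FTTT.
Step 2: 3 trees catch fire, 2 burn out
  .TTT.
  FTTTT
  .FTTT
  ..TTT
  .FTT.
Step 3: 3 trees catch fire, 3 burn out
  .TTT.
  .FTTT
  ..FTT
  ..TTT
  ..FT.

.TTT.
.FTTT
..FTT
..TTT
..FT.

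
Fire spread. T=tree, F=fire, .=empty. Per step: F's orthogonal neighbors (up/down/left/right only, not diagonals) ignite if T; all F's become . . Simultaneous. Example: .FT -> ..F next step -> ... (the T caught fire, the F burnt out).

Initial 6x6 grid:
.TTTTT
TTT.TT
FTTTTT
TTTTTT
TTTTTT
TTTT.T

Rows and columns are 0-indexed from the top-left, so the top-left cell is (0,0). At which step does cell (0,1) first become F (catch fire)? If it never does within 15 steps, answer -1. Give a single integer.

Step 1: cell (0,1)='T' (+3 fires, +1 burnt)
Step 2: cell (0,1)='T' (+4 fires, +3 burnt)
Step 3: cell (0,1)='F' (+6 fires, +4 burnt)
  -> target ignites at step 3
Step 4: cell (0,1)='.' (+5 fires, +6 burnt)
Step 5: cell (0,1)='.' (+6 fires, +5 burnt)
Step 6: cell (0,1)='.' (+5 fires, +6 burnt)
Step 7: cell (0,1)='.' (+2 fires, +5 burnt)
Step 8: cell (0,1)='.' (+1 fires, +2 burnt)
Step 9: cell (0,1)='.' (+0 fires, +1 burnt)
  fire out at step 9

3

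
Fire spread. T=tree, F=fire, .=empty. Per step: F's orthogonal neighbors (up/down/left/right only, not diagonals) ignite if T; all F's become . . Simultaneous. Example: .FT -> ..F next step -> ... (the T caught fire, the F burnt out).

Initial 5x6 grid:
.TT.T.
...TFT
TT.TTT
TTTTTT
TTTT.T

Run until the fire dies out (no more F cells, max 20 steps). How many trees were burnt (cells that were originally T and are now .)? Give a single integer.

Answer: 19

Derivation:
Step 1: +4 fires, +1 burnt (F count now 4)
Step 2: +3 fires, +4 burnt (F count now 3)
Step 3: +2 fires, +3 burnt (F count now 2)
Step 4: +3 fires, +2 burnt (F count now 3)
Step 5: +2 fires, +3 burnt (F count now 2)
Step 6: +3 fires, +2 burnt (F count now 3)
Step 7: +2 fires, +3 burnt (F count now 2)
Step 8: +0 fires, +2 burnt (F count now 0)
Fire out after step 8
Initially T: 21, now '.': 28
Total burnt (originally-T cells now '.'): 19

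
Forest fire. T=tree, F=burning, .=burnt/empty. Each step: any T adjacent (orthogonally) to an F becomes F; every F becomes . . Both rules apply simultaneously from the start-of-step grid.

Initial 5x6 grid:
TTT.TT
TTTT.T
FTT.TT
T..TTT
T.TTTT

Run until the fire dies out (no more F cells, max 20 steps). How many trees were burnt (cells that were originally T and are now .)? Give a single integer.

Step 1: +3 fires, +1 burnt (F count now 3)
Step 2: +4 fires, +3 burnt (F count now 4)
Step 3: +2 fires, +4 burnt (F count now 2)
Step 4: +2 fires, +2 burnt (F count now 2)
Step 5: +0 fires, +2 burnt (F count now 0)
Fire out after step 5
Initially T: 23, now '.': 18
Total burnt (originally-T cells now '.'): 11

Answer: 11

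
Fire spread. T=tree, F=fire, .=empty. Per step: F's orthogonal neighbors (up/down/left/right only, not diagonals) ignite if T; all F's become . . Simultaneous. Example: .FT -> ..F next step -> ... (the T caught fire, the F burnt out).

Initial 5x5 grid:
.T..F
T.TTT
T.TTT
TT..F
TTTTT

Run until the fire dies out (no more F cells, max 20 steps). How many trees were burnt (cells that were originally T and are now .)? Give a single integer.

Answer: 15

Derivation:
Step 1: +3 fires, +2 burnt (F count now 3)
Step 2: +3 fires, +3 burnt (F count now 3)
Step 3: +3 fires, +3 burnt (F count now 3)
Step 4: +1 fires, +3 burnt (F count now 1)
Step 5: +2 fires, +1 burnt (F count now 2)
Step 6: +1 fires, +2 burnt (F count now 1)
Step 7: +1 fires, +1 burnt (F count now 1)
Step 8: +1 fires, +1 burnt (F count now 1)
Step 9: +0 fires, +1 burnt (F count now 0)
Fire out after step 9
Initially T: 16, now '.': 24
Total burnt (originally-T cells now '.'): 15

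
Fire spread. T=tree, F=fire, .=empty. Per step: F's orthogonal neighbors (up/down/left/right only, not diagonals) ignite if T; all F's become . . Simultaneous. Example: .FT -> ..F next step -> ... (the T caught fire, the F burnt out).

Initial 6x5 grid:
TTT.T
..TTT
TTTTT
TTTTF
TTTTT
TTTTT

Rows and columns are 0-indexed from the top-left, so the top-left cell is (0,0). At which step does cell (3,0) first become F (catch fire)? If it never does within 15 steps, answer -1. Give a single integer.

Step 1: cell (3,0)='T' (+3 fires, +1 burnt)
Step 2: cell (3,0)='T' (+5 fires, +3 burnt)
Step 3: cell (3,0)='T' (+6 fires, +5 burnt)
Step 4: cell (3,0)='F' (+5 fires, +6 burnt)
  -> target ignites at step 4
Step 5: cell (3,0)='.' (+4 fires, +5 burnt)
Step 6: cell (3,0)='.' (+2 fires, +4 burnt)
Step 7: cell (3,0)='.' (+1 fires, +2 burnt)
Step 8: cell (3,0)='.' (+0 fires, +1 burnt)
  fire out at step 8

4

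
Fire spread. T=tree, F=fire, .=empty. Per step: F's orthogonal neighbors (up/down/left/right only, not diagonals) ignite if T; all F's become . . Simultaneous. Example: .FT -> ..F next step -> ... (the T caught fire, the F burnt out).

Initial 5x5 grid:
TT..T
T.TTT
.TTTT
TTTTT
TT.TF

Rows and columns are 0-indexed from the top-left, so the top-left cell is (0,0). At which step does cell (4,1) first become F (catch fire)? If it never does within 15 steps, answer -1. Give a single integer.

Step 1: cell (4,1)='T' (+2 fires, +1 burnt)
Step 2: cell (4,1)='T' (+2 fires, +2 burnt)
Step 3: cell (4,1)='T' (+3 fires, +2 burnt)
Step 4: cell (4,1)='T' (+4 fires, +3 burnt)
Step 5: cell (4,1)='F' (+4 fires, +4 burnt)
  -> target ignites at step 5
Step 6: cell (4,1)='.' (+1 fires, +4 burnt)
Step 7: cell (4,1)='.' (+0 fires, +1 burnt)
  fire out at step 7

5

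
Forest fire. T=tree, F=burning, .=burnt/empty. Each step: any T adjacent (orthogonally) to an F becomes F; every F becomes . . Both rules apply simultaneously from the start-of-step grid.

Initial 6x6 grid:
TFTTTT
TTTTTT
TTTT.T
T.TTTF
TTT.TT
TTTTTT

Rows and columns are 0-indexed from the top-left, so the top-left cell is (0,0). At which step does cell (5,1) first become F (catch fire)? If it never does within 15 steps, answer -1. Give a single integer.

Step 1: cell (5,1)='T' (+6 fires, +2 burnt)
Step 2: cell (5,1)='T' (+8 fires, +6 burnt)
Step 3: cell (5,1)='T' (+9 fires, +8 burnt)
Step 4: cell (5,1)='T' (+3 fires, +9 burnt)
Step 5: cell (5,1)='T' (+3 fires, +3 burnt)
Step 6: cell (5,1)='F' (+2 fires, +3 burnt)
  -> target ignites at step 6
Step 7: cell (5,1)='.' (+0 fires, +2 burnt)
  fire out at step 7

6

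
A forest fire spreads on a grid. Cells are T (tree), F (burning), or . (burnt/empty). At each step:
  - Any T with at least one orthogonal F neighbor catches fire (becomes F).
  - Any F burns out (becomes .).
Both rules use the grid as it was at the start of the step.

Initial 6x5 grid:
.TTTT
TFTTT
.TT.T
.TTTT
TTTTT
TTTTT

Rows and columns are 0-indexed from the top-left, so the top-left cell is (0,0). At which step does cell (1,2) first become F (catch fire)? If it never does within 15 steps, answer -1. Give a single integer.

Step 1: cell (1,2)='F' (+4 fires, +1 burnt)
  -> target ignites at step 1
Step 2: cell (1,2)='.' (+4 fires, +4 burnt)
Step 3: cell (1,2)='.' (+4 fires, +4 burnt)
Step 4: cell (1,2)='.' (+6 fires, +4 burnt)
Step 5: cell (1,2)='.' (+4 fires, +6 burnt)
Step 6: cell (1,2)='.' (+2 fires, +4 burnt)
Step 7: cell (1,2)='.' (+1 fires, +2 burnt)
Step 8: cell (1,2)='.' (+0 fires, +1 burnt)
  fire out at step 8

1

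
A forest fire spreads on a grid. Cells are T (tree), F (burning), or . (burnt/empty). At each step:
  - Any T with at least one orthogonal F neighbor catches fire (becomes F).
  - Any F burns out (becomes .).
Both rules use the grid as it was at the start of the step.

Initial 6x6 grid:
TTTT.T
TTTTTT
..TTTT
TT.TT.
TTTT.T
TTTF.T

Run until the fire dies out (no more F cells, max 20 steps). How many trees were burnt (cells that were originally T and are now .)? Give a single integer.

Step 1: +2 fires, +1 burnt (F count now 2)
Step 2: +3 fires, +2 burnt (F count now 3)
Step 3: +4 fires, +3 burnt (F count now 4)
Step 4: +5 fires, +4 burnt (F count now 5)
Step 5: +5 fires, +5 burnt (F count now 5)
Step 6: +3 fires, +5 burnt (F count now 3)
Step 7: +3 fires, +3 burnt (F count now 3)
Step 8: +1 fires, +3 burnt (F count now 1)
Step 9: +0 fires, +1 burnt (F count now 0)
Fire out after step 9
Initially T: 28, now '.': 34
Total burnt (originally-T cells now '.'): 26

Answer: 26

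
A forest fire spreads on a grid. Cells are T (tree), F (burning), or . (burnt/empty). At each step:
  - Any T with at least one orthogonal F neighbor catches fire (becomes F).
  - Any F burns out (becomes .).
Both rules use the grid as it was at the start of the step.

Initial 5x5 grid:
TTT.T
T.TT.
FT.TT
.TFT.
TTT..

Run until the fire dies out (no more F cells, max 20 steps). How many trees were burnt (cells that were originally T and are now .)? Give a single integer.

Step 1: +5 fires, +2 burnt (F count now 5)
Step 2: +3 fires, +5 burnt (F count now 3)
Step 3: +4 fires, +3 burnt (F count now 4)
Step 4: +2 fires, +4 burnt (F count now 2)
Step 5: +0 fires, +2 burnt (F count now 0)
Fire out after step 5
Initially T: 15, now '.': 24
Total burnt (originally-T cells now '.'): 14

Answer: 14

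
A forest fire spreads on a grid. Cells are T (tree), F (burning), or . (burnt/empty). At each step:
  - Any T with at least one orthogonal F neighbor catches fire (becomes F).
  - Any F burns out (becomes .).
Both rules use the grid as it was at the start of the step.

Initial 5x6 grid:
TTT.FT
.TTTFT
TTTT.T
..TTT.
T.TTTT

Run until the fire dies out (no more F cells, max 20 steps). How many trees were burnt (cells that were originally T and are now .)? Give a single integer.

Step 1: +3 fires, +2 burnt (F count now 3)
Step 2: +3 fires, +3 burnt (F count now 3)
Step 3: +4 fires, +3 burnt (F count now 4)
Step 4: +5 fires, +4 burnt (F count now 5)
Step 5: +4 fires, +5 burnt (F count now 4)
Step 6: +1 fires, +4 burnt (F count now 1)
Step 7: +0 fires, +1 burnt (F count now 0)
Fire out after step 7
Initially T: 21, now '.': 29
Total burnt (originally-T cells now '.'): 20

Answer: 20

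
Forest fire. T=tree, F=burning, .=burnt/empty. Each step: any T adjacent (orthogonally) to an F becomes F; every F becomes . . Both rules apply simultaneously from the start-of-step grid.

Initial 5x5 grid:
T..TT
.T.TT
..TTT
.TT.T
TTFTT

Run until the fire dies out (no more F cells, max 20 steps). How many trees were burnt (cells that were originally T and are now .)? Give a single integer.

Step 1: +3 fires, +1 burnt (F count now 3)
Step 2: +4 fires, +3 burnt (F count now 4)
Step 3: +2 fires, +4 burnt (F count now 2)
Step 4: +2 fires, +2 burnt (F count now 2)
Step 5: +2 fires, +2 burnt (F count now 2)
Step 6: +1 fires, +2 burnt (F count now 1)
Step 7: +0 fires, +1 burnt (F count now 0)
Fire out after step 7
Initially T: 16, now '.': 23
Total burnt (originally-T cells now '.'): 14

Answer: 14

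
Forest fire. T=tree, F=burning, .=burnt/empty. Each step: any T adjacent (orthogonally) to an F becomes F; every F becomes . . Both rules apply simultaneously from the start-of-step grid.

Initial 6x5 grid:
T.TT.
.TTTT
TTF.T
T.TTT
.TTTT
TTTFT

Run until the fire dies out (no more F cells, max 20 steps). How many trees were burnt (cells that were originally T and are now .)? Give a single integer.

Step 1: +6 fires, +2 burnt (F count now 6)
Step 2: +8 fires, +6 burnt (F count now 8)
Step 3: +6 fires, +8 burnt (F count now 6)
Step 4: +1 fires, +6 burnt (F count now 1)
Step 5: +0 fires, +1 burnt (F count now 0)
Fire out after step 5
Initially T: 22, now '.': 29
Total burnt (originally-T cells now '.'): 21

Answer: 21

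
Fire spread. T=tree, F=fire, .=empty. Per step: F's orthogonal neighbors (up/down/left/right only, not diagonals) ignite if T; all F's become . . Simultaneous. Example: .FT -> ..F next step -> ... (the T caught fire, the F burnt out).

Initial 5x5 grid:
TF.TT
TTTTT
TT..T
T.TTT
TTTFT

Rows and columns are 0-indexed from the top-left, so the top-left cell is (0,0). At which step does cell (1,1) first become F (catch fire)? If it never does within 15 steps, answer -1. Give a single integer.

Step 1: cell (1,1)='F' (+5 fires, +2 burnt)
  -> target ignites at step 1
Step 2: cell (1,1)='.' (+6 fires, +5 burnt)
Step 3: cell (1,1)='.' (+4 fires, +6 burnt)
Step 4: cell (1,1)='.' (+3 fires, +4 burnt)
Step 5: cell (1,1)='.' (+1 fires, +3 burnt)
Step 6: cell (1,1)='.' (+0 fires, +1 burnt)
  fire out at step 6

1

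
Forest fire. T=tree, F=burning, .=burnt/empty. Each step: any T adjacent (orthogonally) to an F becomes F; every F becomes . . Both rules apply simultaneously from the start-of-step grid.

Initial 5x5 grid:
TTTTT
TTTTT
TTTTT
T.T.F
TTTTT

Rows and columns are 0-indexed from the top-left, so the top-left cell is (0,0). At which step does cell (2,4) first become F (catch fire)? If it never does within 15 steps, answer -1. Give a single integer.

Step 1: cell (2,4)='F' (+2 fires, +1 burnt)
  -> target ignites at step 1
Step 2: cell (2,4)='.' (+3 fires, +2 burnt)
Step 3: cell (2,4)='.' (+4 fires, +3 burnt)
Step 4: cell (2,4)='.' (+5 fires, +4 burnt)
Step 5: cell (2,4)='.' (+4 fires, +5 burnt)
Step 6: cell (2,4)='.' (+3 fires, +4 burnt)
Step 7: cell (2,4)='.' (+1 fires, +3 burnt)
Step 8: cell (2,4)='.' (+0 fires, +1 burnt)
  fire out at step 8

1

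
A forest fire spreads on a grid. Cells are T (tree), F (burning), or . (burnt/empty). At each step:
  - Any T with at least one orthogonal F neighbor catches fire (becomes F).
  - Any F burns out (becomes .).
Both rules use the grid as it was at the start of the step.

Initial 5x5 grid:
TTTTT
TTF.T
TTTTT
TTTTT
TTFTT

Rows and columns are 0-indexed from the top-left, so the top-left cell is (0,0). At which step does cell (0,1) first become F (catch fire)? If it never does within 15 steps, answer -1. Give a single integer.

Step 1: cell (0,1)='T' (+6 fires, +2 burnt)
Step 2: cell (0,1)='F' (+9 fires, +6 burnt)
  -> target ignites at step 2
Step 3: cell (0,1)='.' (+6 fires, +9 burnt)
Step 4: cell (0,1)='.' (+1 fires, +6 burnt)
Step 5: cell (0,1)='.' (+0 fires, +1 burnt)
  fire out at step 5

2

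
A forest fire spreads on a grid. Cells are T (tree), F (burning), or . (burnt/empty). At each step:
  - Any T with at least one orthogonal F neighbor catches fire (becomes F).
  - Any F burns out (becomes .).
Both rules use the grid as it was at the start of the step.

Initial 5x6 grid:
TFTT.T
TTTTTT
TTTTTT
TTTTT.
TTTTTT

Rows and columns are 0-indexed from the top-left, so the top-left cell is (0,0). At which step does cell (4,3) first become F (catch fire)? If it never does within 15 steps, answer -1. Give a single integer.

Step 1: cell (4,3)='T' (+3 fires, +1 burnt)
Step 2: cell (4,3)='T' (+4 fires, +3 burnt)
Step 3: cell (4,3)='T' (+4 fires, +4 burnt)
Step 4: cell (4,3)='T' (+5 fires, +4 burnt)
Step 5: cell (4,3)='T' (+5 fires, +5 burnt)
Step 6: cell (4,3)='F' (+4 fires, +5 burnt)
  -> target ignites at step 6
Step 7: cell (4,3)='.' (+1 fires, +4 burnt)
Step 8: cell (4,3)='.' (+1 fires, +1 burnt)
Step 9: cell (4,3)='.' (+0 fires, +1 burnt)
  fire out at step 9

6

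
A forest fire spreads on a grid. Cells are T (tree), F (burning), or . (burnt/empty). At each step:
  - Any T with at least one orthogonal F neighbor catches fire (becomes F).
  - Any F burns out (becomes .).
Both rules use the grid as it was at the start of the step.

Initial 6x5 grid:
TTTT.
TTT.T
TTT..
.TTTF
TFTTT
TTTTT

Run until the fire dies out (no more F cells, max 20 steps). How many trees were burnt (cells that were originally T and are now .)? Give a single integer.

Answer: 22

Derivation:
Step 1: +6 fires, +2 burnt (F count now 6)
Step 2: +6 fires, +6 burnt (F count now 6)
Step 3: +4 fires, +6 burnt (F count now 4)
Step 4: +3 fires, +4 burnt (F count now 3)
Step 5: +2 fires, +3 burnt (F count now 2)
Step 6: +1 fires, +2 burnt (F count now 1)
Step 7: +0 fires, +1 burnt (F count now 0)
Fire out after step 7
Initially T: 23, now '.': 29
Total burnt (originally-T cells now '.'): 22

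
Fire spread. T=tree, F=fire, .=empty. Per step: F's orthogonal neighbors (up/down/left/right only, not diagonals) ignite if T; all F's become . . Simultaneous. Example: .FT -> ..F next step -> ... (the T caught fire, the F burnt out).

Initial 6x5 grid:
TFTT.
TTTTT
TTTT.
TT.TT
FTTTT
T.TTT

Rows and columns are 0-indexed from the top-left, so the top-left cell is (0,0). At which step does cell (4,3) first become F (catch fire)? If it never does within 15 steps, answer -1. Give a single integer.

Step 1: cell (4,3)='T' (+6 fires, +2 burnt)
Step 2: cell (4,3)='T' (+7 fires, +6 burnt)
Step 3: cell (4,3)='F' (+4 fires, +7 burnt)
  -> target ignites at step 3
Step 4: cell (4,3)='.' (+5 fires, +4 burnt)
Step 5: cell (4,3)='.' (+2 fires, +5 burnt)
Step 6: cell (4,3)='.' (+0 fires, +2 burnt)
  fire out at step 6

3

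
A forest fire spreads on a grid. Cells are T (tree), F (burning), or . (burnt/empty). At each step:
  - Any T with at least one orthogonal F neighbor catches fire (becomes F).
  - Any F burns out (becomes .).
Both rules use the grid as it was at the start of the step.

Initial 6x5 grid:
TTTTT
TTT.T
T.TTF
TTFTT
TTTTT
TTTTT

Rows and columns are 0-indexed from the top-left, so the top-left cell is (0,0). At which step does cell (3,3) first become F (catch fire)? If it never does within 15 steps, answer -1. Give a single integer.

Step 1: cell (3,3)='F' (+7 fires, +2 burnt)
  -> target ignites at step 1
Step 2: cell (3,3)='.' (+7 fires, +7 burnt)
Step 3: cell (3,3)='.' (+8 fires, +7 burnt)
Step 4: cell (3,3)='.' (+3 fires, +8 burnt)
Step 5: cell (3,3)='.' (+1 fires, +3 burnt)
Step 6: cell (3,3)='.' (+0 fires, +1 burnt)
  fire out at step 6

1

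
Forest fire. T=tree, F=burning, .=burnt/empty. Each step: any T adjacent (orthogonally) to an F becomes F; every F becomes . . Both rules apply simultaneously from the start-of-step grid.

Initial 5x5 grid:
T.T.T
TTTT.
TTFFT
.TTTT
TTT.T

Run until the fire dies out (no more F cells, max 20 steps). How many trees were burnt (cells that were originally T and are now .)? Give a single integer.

Step 1: +6 fires, +2 burnt (F count now 6)
Step 2: +6 fires, +6 burnt (F count now 6)
Step 3: +3 fires, +6 burnt (F count now 3)
Step 4: +2 fires, +3 burnt (F count now 2)
Step 5: +0 fires, +2 burnt (F count now 0)
Fire out after step 5
Initially T: 18, now '.': 24
Total burnt (originally-T cells now '.'): 17

Answer: 17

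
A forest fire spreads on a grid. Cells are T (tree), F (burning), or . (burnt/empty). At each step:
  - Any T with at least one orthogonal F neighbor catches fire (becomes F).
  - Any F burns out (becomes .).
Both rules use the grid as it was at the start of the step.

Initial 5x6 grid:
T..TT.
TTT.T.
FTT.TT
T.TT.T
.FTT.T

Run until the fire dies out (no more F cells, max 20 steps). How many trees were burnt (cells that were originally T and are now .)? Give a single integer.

Answer: 11

Derivation:
Step 1: +4 fires, +2 burnt (F count now 4)
Step 2: +5 fires, +4 burnt (F count now 5)
Step 3: +2 fires, +5 burnt (F count now 2)
Step 4: +0 fires, +2 burnt (F count now 0)
Fire out after step 4
Initially T: 18, now '.': 23
Total burnt (originally-T cells now '.'): 11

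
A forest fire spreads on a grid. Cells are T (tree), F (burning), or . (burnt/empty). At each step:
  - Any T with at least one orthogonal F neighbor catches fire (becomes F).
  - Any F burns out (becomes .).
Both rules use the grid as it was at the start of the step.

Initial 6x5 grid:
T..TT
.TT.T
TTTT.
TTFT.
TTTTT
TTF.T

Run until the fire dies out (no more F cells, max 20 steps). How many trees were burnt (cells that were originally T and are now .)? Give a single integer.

Answer: 17

Derivation:
Step 1: +5 fires, +2 burnt (F count now 5)
Step 2: +7 fires, +5 burnt (F count now 7)
Step 3: +4 fires, +7 burnt (F count now 4)
Step 4: +1 fires, +4 burnt (F count now 1)
Step 5: +0 fires, +1 burnt (F count now 0)
Fire out after step 5
Initially T: 21, now '.': 26
Total burnt (originally-T cells now '.'): 17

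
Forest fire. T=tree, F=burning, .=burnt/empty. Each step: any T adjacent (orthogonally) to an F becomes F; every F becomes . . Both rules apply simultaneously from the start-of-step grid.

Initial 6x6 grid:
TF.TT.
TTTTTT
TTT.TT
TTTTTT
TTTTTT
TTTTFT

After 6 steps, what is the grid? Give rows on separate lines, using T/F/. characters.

Step 1: 5 trees catch fire, 2 burn out
  F..TT.
  TFTTTT
  TTT.TT
  TTTTTT
  TTTTFT
  TTTF.F
Step 2: 7 trees catch fire, 5 burn out
  ...TT.
  F.FTTT
  TFT.TT
  TTTTFT
  TTTF.F
  TTF...
Step 3: 9 trees catch fire, 7 burn out
  ...TT.
  ...FTT
  F.F.FT
  TFTF.F
  TTF...
  TF....
Step 4: 7 trees catch fire, 9 burn out
  ...FT.
  ....FT
  .....F
  F.F...
  TF....
  F.....
Step 5: 3 trees catch fire, 7 burn out
  ....F.
  .....F
  ......
  ......
  F.....
  ......
Step 6: 0 trees catch fire, 3 burn out
  ......
  ......
  ......
  ......
  ......
  ......

......
......
......
......
......
......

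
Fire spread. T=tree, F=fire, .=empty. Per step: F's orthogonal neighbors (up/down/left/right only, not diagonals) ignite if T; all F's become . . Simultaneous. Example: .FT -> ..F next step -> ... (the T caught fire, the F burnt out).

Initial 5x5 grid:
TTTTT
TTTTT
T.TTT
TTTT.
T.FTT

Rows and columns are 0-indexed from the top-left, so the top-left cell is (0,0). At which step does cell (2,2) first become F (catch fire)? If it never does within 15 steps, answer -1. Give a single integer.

Step 1: cell (2,2)='T' (+2 fires, +1 burnt)
Step 2: cell (2,2)='F' (+4 fires, +2 burnt)
  -> target ignites at step 2
Step 3: cell (2,2)='.' (+3 fires, +4 burnt)
Step 4: cell (2,2)='.' (+6 fires, +3 burnt)
Step 5: cell (2,2)='.' (+4 fires, +6 burnt)
Step 6: cell (2,2)='.' (+2 fires, +4 burnt)
Step 7: cell (2,2)='.' (+0 fires, +2 burnt)
  fire out at step 7

2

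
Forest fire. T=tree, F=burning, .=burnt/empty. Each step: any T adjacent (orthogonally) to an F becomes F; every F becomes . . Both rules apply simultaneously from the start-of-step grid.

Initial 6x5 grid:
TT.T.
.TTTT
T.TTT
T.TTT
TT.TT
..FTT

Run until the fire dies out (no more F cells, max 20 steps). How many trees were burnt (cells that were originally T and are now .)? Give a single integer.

Answer: 17

Derivation:
Step 1: +1 fires, +1 burnt (F count now 1)
Step 2: +2 fires, +1 burnt (F count now 2)
Step 3: +2 fires, +2 burnt (F count now 2)
Step 4: +3 fires, +2 burnt (F count now 3)
Step 5: +3 fires, +3 burnt (F count now 3)
Step 6: +3 fires, +3 burnt (F count now 3)
Step 7: +1 fires, +3 burnt (F count now 1)
Step 8: +1 fires, +1 burnt (F count now 1)
Step 9: +1 fires, +1 burnt (F count now 1)
Step 10: +0 fires, +1 burnt (F count now 0)
Fire out after step 10
Initially T: 21, now '.': 26
Total burnt (originally-T cells now '.'): 17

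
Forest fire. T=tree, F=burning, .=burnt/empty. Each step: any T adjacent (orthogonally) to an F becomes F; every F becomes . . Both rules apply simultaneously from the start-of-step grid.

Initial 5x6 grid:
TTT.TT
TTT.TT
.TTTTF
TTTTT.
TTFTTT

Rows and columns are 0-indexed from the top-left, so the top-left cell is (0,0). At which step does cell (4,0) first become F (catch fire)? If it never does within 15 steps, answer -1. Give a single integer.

Step 1: cell (4,0)='T' (+5 fires, +2 burnt)
Step 2: cell (4,0)='F' (+9 fires, +5 burnt)
  -> target ignites at step 2
Step 3: cell (4,0)='.' (+5 fires, +9 burnt)
Step 4: cell (4,0)='.' (+2 fires, +5 burnt)
Step 5: cell (4,0)='.' (+2 fires, +2 burnt)
Step 6: cell (4,0)='.' (+1 fires, +2 burnt)
Step 7: cell (4,0)='.' (+0 fires, +1 burnt)
  fire out at step 7

2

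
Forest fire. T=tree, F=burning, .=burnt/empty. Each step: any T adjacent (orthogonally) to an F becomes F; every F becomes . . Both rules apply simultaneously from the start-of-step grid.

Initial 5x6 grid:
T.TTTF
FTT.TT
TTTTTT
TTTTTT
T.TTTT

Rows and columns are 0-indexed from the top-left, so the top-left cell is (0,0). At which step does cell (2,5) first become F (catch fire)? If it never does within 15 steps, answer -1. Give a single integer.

Step 1: cell (2,5)='T' (+5 fires, +2 burnt)
Step 2: cell (2,5)='F' (+6 fires, +5 burnt)
  -> target ignites at step 2
Step 3: cell (2,5)='.' (+6 fires, +6 burnt)
Step 4: cell (2,5)='.' (+4 fires, +6 burnt)
Step 5: cell (2,5)='.' (+3 fires, +4 burnt)
Step 6: cell (2,5)='.' (+1 fires, +3 burnt)
Step 7: cell (2,5)='.' (+0 fires, +1 burnt)
  fire out at step 7

2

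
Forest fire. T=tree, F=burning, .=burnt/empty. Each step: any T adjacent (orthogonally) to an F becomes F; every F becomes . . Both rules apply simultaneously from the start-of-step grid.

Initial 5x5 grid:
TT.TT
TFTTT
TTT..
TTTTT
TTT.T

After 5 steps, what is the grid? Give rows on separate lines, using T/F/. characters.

Step 1: 4 trees catch fire, 1 burn out
  TF.TT
  F.FTT
  TFT..
  TTTTT
  TTT.T
Step 2: 5 trees catch fire, 4 burn out
  F..TT
  ...FT
  F.F..
  TFTTT
  TTT.T
Step 3: 5 trees catch fire, 5 burn out
  ...FT
  ....F
  .....
  F.FTT
  TFT.T
Step 4: 4 trees catch fire, 5 burn out
  ....F
  .....
  .....
  ...FT
  F.F.T
Step 5: 1 trees catch fire, 4 burn out
  .....
  .....
  .....
  ....F
  ....T

.....
.....
.....
....F
....T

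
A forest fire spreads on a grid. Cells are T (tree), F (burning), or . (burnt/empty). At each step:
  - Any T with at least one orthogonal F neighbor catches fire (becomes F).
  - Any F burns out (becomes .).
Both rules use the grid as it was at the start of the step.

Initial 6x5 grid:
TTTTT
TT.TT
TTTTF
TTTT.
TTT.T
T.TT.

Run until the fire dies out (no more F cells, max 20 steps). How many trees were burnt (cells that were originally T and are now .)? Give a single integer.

Step 1: +2 fires, +1 burnt (F count now 2)
Step 2: +4 fires, +2 burnt (F count now 4)
Step 3: +3 fires, +4 burnt (F count now 3)
Step 4: +5 fires, +3 burnt (F count now 5)
Step 5: +5 fires, +5 burnt (F count now 5)
Step 6: +3 fires, +5 burnt (F count now 3)
Step 7: +1 fires, +3 burnt (F count now 1)
Step 8: +0 fires, +1 burnt (F count now 0)
Fire out after step 8
Initially T: 24, now '.': 29
Total burnt (originally-T cells now '.'): 23

Answer: 23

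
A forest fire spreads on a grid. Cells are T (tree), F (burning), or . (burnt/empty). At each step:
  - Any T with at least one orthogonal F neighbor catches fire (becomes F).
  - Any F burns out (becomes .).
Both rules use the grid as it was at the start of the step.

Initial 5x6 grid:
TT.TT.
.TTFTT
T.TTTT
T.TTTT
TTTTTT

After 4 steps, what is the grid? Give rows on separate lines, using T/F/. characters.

Step 1: 4 trees catch fire, 1 burn out
  TT.FT.
  .TF.FT
  T.TFTT
  T.TTTT
  TTTTTT
Step 2: 6 trees catch fire, 4 burn out
  TT..F.
  .F...F
  T.F.FT
  T.TFTT
  TTTTTT
Step 3: 5 trees catch fire, 6 burn out
  TF....
  ......
  T....F
  T.F.FT
  TTTFTT
Step 4: 4 trees catch fire, 5 burn out
  F.....
  ......
  T.....
  T....F
  TTF.FT

F.....
......
T.....
T....F
TTF.FT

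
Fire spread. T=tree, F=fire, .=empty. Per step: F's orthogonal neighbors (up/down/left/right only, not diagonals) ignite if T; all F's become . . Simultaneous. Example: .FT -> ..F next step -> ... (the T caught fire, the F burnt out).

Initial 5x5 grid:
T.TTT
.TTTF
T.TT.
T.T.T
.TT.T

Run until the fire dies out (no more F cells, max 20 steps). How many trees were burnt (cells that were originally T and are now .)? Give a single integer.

Answer: 11

Derivation:
Step 1: +2 fires, +1 burnt (F count now 2)
Step 2: +3 fires, +2 burnt (F count now 3)
Step 3: +3 fires, +3 burnt (F count now 3)
Step 4: +1 fires, +3 burnt (F count now 1)
Step 5: +1 fires, +1 burnt (F count now 1)
Step 6: +1 fires, +1 burnt (F count now 1)
Step 7: +0 fires, +1 burnt (F count now 0)
Fire out after step 7
Initially T: 16, now '.': 20
Total burnt (originally-T cells now '.'): 11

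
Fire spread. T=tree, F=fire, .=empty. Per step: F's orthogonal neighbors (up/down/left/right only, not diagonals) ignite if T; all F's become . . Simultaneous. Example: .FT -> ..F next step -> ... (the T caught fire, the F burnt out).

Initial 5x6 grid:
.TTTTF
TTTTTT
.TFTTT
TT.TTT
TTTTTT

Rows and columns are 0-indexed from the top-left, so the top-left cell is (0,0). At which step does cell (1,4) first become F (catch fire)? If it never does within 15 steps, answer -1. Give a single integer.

Step 1: cell (1,4)='T' (+5 fires, +2 burnt)
Step 2: cell (1,4)='F' (+9 fires, +5 burnt)
  -> target ignites at step 2
Step 3: cell (1,4)='.' (+7 fires, +9 burnt)
Step 4: cell (1,4)='.' (+4 fires, +7 burnt)
Step 5: cell (1,4)='.' (+0 fires, +4 burnt)
  fire out at step 5

2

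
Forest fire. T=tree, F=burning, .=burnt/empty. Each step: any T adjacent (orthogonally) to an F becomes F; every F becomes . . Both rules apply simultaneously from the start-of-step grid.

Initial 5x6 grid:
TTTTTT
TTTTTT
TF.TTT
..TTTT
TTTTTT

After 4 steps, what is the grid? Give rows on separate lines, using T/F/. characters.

Step 1: 2 trees catch fire, 1 burn out
  TTTTTT
  TFTTTT
  F..TTT
  ..TTTT
  TTTTTT
Step 2: 3 trees catch fire, 2 burn out
  TFTTTT
  F.FTTT
  ...TTT
  ..TTTT
  TTTTTT
Step 3: 3 trees catch fire, 3 burn out
  F.FTTT
  ...FTT
  ...TTT
  ..TTTT
  TTTTTT
Step 4: 3 trees catch fire, 3 burn out
  ...FTT
  ....FT
  ...FTT
  ..TTTT
  TTTTTT

...FTT
....FT
...FTT
..TTTT
TTTTTT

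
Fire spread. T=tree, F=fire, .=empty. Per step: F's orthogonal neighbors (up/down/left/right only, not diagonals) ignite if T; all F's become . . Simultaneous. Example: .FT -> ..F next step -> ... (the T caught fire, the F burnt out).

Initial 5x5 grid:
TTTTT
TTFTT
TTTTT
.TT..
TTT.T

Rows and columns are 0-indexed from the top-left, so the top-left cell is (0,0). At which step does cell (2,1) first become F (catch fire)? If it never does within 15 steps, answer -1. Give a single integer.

Step 1: cell (2,1)='T' (+4 fires, +1 burnt)
Step 2: cell (2,1)='F' (+7 fires, +4 burnt)
  -> target ignites at step 2
Step 3: cell (2,1)='.' (+6 fires, +7 burnt)
Step 4: cell (2,1)='.' (+1 fires, +6 burnt)
Step 5: cell (2,1)='.' (+1 fires, +1 burnt)
Step 6: cell (2,1)='.' (+0 fires, +1 burnt)
  fire out at step 6

2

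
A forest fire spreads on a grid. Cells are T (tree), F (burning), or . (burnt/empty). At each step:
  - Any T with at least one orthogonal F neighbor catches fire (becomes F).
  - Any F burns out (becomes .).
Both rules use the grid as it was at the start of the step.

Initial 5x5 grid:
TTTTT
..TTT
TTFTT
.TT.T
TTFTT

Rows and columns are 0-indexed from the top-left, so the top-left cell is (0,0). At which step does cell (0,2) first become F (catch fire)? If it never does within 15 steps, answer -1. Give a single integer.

Step 1: cell (0,2)='T' (+6 fires, +2 burnt)
Step 2: cell (0,2)='F' (+7 fires, +6 burnt)
  -> target ignites at step 2
Step 3: cell (0,2)='.' (+4 fires, +7 burnt)
Step 4: cell (0,2)='.' (+2 fires, +4 burnt)
Step 5: cell (0,2)='.' (+0 fires, +2 burnt)
  fire out at step 5

2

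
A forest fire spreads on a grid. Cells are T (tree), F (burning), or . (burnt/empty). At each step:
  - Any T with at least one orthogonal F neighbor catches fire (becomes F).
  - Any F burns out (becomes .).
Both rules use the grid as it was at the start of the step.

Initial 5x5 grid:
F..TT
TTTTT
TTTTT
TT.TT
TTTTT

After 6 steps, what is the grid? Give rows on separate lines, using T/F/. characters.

Step 1: 1 trees catch fire, 1 burn out
  ...TT
  FTTTT
  TTTTT
  TT.TT
  TTTTT
Step 2: 2 trees catch fire, 1 burn out
  ...TT
  .FTTT
  FTTTT
  TT.TT
  TTTTT
Step 3: 3 trees catch fire, 2 burn out
  ...TT
  ..FTT
  .FTTT
  FT.TT
  TTTTT
Step 4: 4 trees catch fire, 3 burn out
  ...TT
  ...FT
  ..FTT
  .F.TT
  FTTTT
Step 5: 4 trees catch fire, 4 burn out
  ...FT
  ....F
  ...FT
  ...TT
  .FTTT
Step 6: 4 trees catch fire, 4 burn out
  ....F
  .....
  ....F
  ...FT
  ..FTT

....F
.....
....F
...FT
..FTT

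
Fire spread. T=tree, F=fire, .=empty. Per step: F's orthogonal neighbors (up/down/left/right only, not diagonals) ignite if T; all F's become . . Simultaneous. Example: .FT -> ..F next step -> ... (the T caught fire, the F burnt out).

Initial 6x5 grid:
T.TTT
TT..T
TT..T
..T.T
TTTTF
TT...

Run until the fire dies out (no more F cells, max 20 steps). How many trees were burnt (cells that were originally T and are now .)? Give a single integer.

Answer: 13

Derivation:
Step 1: +2 fires, +1 burnt (F count now 2)
Step 2: +2 fires, +2 burnt (F count now 2)
Step 3: +3 fires, +2 burnt (F count now 3)
Step 4: +3 fires, +3 burnt (F count now 3)
Step 5: +2 fires, +3 burnt (F count now 2)
Step 6: +1 fires, +2 burnt (F count now 1)
Step 7: +0 fires, +1 burnt (F count now 0)
Fire out after step 7
Initially T: 18, now '.': 25
Total burnt (originally-T cells now '.'): 13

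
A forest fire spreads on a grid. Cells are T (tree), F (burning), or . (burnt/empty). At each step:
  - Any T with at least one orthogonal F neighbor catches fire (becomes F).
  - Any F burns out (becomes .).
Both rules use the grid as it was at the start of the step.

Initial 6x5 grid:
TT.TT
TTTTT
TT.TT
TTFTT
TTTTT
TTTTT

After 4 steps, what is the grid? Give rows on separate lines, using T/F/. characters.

Step 1: 3 trees catch fire, 1 burn out
  TT.TT
  TTTTT
  TT.TT
  TF.FT
  TTFTT
  TTTTT
Step 2: 7 trees catch fire, 3 burn out
  TT.TT
  TTTTT
  TF.FT
  F...F
  TF.FT
  TTFTT
Step 3: 8 trees catch fire, 7 burn out
  TT.TT
  TFTFT
  F...F
  .....
  F...F
  TF.FT
Step 4: 7 trees catch fire, 8 burn out
  TF.FT
  F.F.F
  .....
  .....
  .....
  F...F

TF.FT
F.F.F
.....
.....
.....
F...F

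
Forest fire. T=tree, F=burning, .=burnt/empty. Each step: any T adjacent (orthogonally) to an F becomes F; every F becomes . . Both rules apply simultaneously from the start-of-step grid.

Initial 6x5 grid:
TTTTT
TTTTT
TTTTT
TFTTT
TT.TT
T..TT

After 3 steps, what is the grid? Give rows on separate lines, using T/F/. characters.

Step 1: 4 trees catch fire, 1 burn out
  TTTTT
  TTTTT
  TFTTT
  F.FTT
  TF.TT
  T..TT
Step 2: 5 trees catch fire, 4 burn out
  TTTTT
  TFTTT
  F.FTT
  ...FT
  F..TT
  T..TT
Step 3: 7 trees catch fire, 5 burn out
  TFTTT
  F.FTT
  ...FT
  ....F
  ...FT
  F..TT

TFTTT
F.FTT
...FT
....F
...FT
F..TT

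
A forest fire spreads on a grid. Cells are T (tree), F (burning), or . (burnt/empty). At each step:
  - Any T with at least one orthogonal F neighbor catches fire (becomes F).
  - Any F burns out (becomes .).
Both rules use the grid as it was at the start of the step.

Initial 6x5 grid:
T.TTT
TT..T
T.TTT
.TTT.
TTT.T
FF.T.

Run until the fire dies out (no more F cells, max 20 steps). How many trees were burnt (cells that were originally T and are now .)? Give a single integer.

Answer: 13

Derivation:
Step 1: +2 fires, +2 burnt (F count now 2)
Step 2: +2 fires, +2 burnt (F count now 2)
Step 3: +1 fires, +2 burnt (F count now 1)
Step 4: +2 fires, +1 burnt (F count now 2)
Step 5: +1 fires, +2 burnt (F count now 1)
Step 6: +1 fires, +1 burnt (F count now 1)
Step 7: +1 fires, +1 burnt (F count now 1)
Step 8: +1 fires, +1 burnt (F count now 1)
Step 9: +1 fires, +1 burnt (F count now 1)
Step 10: +1 fires, +1 burnt (F count now 1)
Step 11: +0 fires, +1 burnt (F count now 0)
Fire out after step 11
Initially T: 19, now '.': 24
Total burnt (originally-T cells now '.'): 13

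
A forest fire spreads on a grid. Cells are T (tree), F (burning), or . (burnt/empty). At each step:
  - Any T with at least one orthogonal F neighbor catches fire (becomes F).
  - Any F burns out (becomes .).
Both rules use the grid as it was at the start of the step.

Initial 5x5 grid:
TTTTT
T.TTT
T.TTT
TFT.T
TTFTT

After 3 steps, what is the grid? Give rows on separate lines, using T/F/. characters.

Step 1: 4 trees catch fire, 2 burn out
  TTTTT
  T.TTT
  T.TTT
  F.F.T
  TF.FT
Step 2: 4 trees catch fire, 4 burn out
  TTTTT
  T.TTT
  F.FTT
  ....T
  F...F
Step 3: 4 trees catch fire, 4 burn out
  TTTTT
  F.FTT
  ...FT
  ....F
  .....

TTTTT
F.FTT
...FT
....F
.....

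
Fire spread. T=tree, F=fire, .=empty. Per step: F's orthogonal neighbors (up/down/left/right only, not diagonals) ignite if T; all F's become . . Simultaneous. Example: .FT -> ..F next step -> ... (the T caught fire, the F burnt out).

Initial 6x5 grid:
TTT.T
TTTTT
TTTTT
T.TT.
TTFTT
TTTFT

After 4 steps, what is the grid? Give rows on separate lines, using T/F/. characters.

Step 1: 5 trees catch fire, 2 burn out
  TTT.T
  TTTTT
  TTTTT
  T.FT.
  TF.FT
  TTF.F
Step 2: 5 trees catch fire, 5 burn out
  TTT.T
  TTTTT
  TTFTT
  T..F.
  F...F
  TF...
Step 3: 5 trees catch fire, 5 burn out
  TTT.T
  TTFTT
  TF.FT
  F....
  .....
  F....
Step 4: 5 trees catch fire, 5 burn out
  TTF.T
  TF.FT
  F...F
  .....
  .....
  .....

TTF.T
TF.FT
F...F
.....
.....
.....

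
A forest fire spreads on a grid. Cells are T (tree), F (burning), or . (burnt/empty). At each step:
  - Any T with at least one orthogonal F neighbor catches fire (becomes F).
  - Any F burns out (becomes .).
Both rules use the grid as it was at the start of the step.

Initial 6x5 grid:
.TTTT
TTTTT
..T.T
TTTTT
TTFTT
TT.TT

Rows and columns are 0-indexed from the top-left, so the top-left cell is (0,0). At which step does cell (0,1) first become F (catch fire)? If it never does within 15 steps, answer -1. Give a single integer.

Step 1: cell (0,1)='T' (+3 fires, +1 burnt)
Step 2: cell (0,1)='T' (+7 fires, +3 burnt)
Step 3: cell (0,1)='T' (+5 fires, +7 burnt)
Step 4: cell (0,1)='T' (+4 fires, +5 burnt)
Step 5: cell (0,1)='F' (+4 fires, +4 burnt)
  -> target ignites at step 5
Step 6: cell (0,1)='.' (+1 fires, +4 burnt)
Step 7: cell (0,1)='.' (+0 fires, +1 burnt)
  fire out at step 7

5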